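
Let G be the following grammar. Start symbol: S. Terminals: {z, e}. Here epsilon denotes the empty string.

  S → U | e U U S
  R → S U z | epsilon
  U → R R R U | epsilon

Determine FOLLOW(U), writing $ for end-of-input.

FIRST(S) = {epsilon, e, z}  (via U)
FIRST(R) = {epsilon, e, z}  (via S U z)
FIRST(U) = {epsilon, e, z}  (via R R R U)
FOLLOW(S) includes $ since S is the start symbol.
FOLLOW(S): in S→e U U S, the suffix after S is empty (adds nothing new); in R→S U z, S is followed by U z with FIRST {e, z}. Thus FOLLOW(S) = {$, e, z}.
FOLLOW(U): in S→U, the suffix after U is empty, so FOLLOW(U) ⊇ FOLLOW(S) = {$, e, z}; in S→e U U S (occurrence 1), U is followed by U S with FIRST {epsilon, e, z}; in S→e U U S (occurrence 1), the suffix after U is nullable, so FOLLOW(U) ⊇ FOLLOW(S) = {$, e, z}; in S→e U U S (occurrence 2), U is followed by S with FIRST {epsilon, e, z}; in S→e U U S (occurrence 2), the suffix after U is nullable, so FOLLOW(U) ⊇ FOLLOW(S) = {$, e, z}; in R→S U z, U is followed by z with FIRST {z}; in U→R R R U, the suffix after U is empty (adds nothing new). Thus FOLLOW(U) = {$, e, z}.
FOLLOW(R): in U→R R R U (occurrence 1), R is followed by R R U with FIRST {epsilon, e, z}; in U→R R R U (occurrence 1), the suffix after R is nullable, so FOLLOW(R) ⊇ FOLLOW(U) = {$, e, z}; in U→R R R U (occurrence 2), R is followed by R U with FIRST {epsilon, e, z}; in U→R R R U (occurrence 2), the suffix after R is nullable, so FOLLOW(R) ⊇ FOLLOW(U) = {$, e, z}; in U→R R R U (occurrence 3), R is followed by U with FIRST {epsilon, e, z}; in U→R R R U (occurrence 3), the suffix after R is nullable, so FOLLOW(R) ⊇ FOLLOW(U) = {$, e, z}. Thus FOLLOW(R) = {$, e, z}.

{$, e, z}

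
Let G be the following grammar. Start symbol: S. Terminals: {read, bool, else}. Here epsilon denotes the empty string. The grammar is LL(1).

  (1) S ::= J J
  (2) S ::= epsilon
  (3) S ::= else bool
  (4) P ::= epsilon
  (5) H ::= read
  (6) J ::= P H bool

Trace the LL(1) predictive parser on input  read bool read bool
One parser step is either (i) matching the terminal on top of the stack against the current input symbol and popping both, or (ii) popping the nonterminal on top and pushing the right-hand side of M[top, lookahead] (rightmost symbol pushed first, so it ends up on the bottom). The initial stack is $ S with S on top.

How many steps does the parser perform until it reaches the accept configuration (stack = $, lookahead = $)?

step 1: stack=$ S  input=read bool read bool $  — expand S ::= J J
step 2: stack=$ J J  input=read bool read bool $  — expand J ::= P H bool
step 3: stack=$ J bool H P  input=read bool read bool $  — expand P ::= epsilon
step 4: stack=$ J bool H  input=read bool read bool $  — expand H ::= read
step 5: stack=$ J bool read  input=read bool read bool $  — match read
step 6: stack=$ J bool  input=bool read bool $  — match bool
step 7: stack=$ J  input=read bool $  — expand J ::= P H bool
step 8: stack=$ bool H P  input=read bool $  — expand P ::= epsilon
step 9: stack=$ bool H  input=read bool $  — expand H ::= read
step 10: stack=$ bool read  input=read bool $  — match read
step 11: stack=$ bool  input=bool $  — match bool
Accept reached after 11 steps.

11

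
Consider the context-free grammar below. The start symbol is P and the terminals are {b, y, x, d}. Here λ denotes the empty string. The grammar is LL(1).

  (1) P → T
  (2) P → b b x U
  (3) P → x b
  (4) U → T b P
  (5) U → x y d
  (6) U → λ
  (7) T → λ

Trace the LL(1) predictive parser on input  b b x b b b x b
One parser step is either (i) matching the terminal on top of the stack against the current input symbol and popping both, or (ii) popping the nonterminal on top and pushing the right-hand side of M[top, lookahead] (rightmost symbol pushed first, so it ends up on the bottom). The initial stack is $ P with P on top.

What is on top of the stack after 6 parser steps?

b

     Stack      Input              Action
  1  $ P        b b x b b b x b $  expand P → b b x U
  2  $ U x b b  b b x b b b x b $  match b
  3  $ U x b    b x b b b x b $    match b
  4  $ U x      x b b b x b $      match x
  5  $ U        b b b x b $        expand U → T b P
  6  $ P b T    b b b x b $        expand T → λ
Stack after step 6: $ P b (top = b).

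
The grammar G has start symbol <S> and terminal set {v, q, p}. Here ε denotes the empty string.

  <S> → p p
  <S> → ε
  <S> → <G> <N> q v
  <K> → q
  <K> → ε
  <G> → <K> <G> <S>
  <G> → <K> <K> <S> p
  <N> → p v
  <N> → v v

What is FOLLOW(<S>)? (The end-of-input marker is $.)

FIRST(<K>): from <K>→q we get {q}; from <K>→ε we get {ε}. So FIRST(<K>) = {ε, q}.
FIRST(<N>): from <N>→p v we get {p}; from <N>→v v we get {v}. So FIRST(<N>) = {p, v}.
FIRST(<S>): from <S>→p p we get {p}; from <S>→ε we get {ε}; from <S>→<G> <N> q v we get {p, q}. So FIRST(<S>) = {ε, p, q}.
FIRST(<G>): from <G>→<K> <G> <S> we get {p, q}; from <G>→<K> <K> <S> p we get {p, q}. So FIRST(<G>) = {p, q}.
FOLLOW(<S>) includes $ since <S> is the start symbol.
FOLLOW(<K>): in <G>→<K> <G> <S>, <K> is followed by <G> <S> with FIRST {p, q}; in <G>→<K> <K> <S> p (occurrence 1), <K> is followed by <K> <S> p with FIRST {p, q}; in <G>→<K> <K> <S> p (occurrence 2), <K> is followed by <S> p with FIRST {p, q}. Thus FOLLOW(<K>) = {p, q}.
FOLLOW(<G>): in <S>→<G> <N> q v, <G> is followed by <N> q v with FIRST {p, v}; in <G>→<K> <G> <S>, <G> is followed by <S> with FIRST {ε, p, q}; in <G>→<K> <G> <S>, the suffix after <G> is nullable (adds nothing new). Thus FOLLOW(<G>) = {p, q, v}.
FOLLOW(<S>): in <G>→<K> <G> <S>, the suffix after <S> is empty, so FOLLOW(<S>) ⊇ FOLLOW(<G>) = {p, q, v}; in <G>→<K> <K> <S> p, <S> is followed by p with FIRST {p}. Thus FOLLOW(<S>) = {$, p, q, v}.
FOLLOW(<N>): in <S>→<G> <N> q v, <N> is followed by q v with FIRST {q}. Thus FOLLOW(<N>) = {q}.

{$, p, q, v}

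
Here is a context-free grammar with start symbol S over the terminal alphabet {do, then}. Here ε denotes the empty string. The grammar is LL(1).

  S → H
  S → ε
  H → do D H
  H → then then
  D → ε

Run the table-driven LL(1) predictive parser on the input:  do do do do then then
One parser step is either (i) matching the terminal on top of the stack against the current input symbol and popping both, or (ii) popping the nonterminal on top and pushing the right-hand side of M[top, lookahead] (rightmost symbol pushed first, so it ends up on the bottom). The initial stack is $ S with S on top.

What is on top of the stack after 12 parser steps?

D

      Stack     Input                    Action
   1  $ S       do do do do then then $  expand S → H
   2  $ H       do do do do then then $  expand H → do D H
   3  $ H D do  do do do do then then $  match do
   4  $ H D     do do do then then $     expand D → ε
   5  $ H       do do do then then $     expand H → do D H
   6  $ H D do  do do do then then $     match do
   7  $ H D     do do then then $        expand D → ε
   8  $ H       do do then then $        expand H → do D H
   9  $ H D do  do do then then $        match do
  10  $ H D     do then then $           expand D → ε
  11  $ H       do then then $           expand H → do D H
  12  $ H D do  do then then $           match do
Stack after step 12: $ H D (top = D).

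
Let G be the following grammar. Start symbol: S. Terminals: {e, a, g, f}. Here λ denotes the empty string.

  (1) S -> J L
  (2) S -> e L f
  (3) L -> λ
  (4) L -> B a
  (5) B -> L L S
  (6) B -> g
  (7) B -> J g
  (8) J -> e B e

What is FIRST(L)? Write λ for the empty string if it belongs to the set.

FIRST(J) = {e}
FIRST(S) = {e}  (via J L)
FIRST(L) = {λ, e, g}  (via B a)
FIRST(B) = {e, g}  (via L L S, J g)

{λ, e, g}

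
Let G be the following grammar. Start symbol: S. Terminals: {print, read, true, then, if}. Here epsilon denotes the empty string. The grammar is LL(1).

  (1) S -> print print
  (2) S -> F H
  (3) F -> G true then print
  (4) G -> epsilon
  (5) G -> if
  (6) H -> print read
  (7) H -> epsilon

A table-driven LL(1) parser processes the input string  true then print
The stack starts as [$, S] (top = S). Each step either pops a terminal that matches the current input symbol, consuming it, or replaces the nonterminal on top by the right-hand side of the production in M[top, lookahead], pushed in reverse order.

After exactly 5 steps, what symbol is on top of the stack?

print

step 1: stack=$ S  input=true then print $  — expand S -> F H
step 2: stack=$ H F  input=true then print $  — expand F -> G true then print
step 3: stack=$ H print then true G  input=true then print $  — expand G -> epsilon
step 4: stack=$ H print then true  input=true then print $  — match true
step 5: stack=$ H print then  input=then print $  — match then
Stack after step 5: $ H print (top = print).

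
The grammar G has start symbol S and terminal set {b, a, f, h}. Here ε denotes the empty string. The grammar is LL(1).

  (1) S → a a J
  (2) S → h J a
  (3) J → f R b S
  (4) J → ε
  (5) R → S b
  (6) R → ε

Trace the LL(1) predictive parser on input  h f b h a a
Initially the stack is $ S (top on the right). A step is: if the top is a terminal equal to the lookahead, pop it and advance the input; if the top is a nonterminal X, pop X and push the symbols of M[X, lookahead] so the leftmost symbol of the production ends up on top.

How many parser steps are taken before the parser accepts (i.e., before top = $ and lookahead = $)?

      Stack        Input          Action
   1  $ S          h f b h a a $  expand S → h J a
   2  $ a J h      h f b h a a $  match h
   3  $ a J        f b h a a $    expand J → f R b S
   4  $ a S b R f  f b h a a $    match f
   5  $ a S b R    b h a a $      expand R → ε
   6  $ a S b      b h a a $      match b
   7  $ a S        h a a $        expand S → h J a
   8  $ a a J h    h a a $        match h
   9  $ a a J      a a $          expand J → ε
  10  $ a a        a a $          match a
  11  $ a          a $            match a
Accept reached after 11 steps.

11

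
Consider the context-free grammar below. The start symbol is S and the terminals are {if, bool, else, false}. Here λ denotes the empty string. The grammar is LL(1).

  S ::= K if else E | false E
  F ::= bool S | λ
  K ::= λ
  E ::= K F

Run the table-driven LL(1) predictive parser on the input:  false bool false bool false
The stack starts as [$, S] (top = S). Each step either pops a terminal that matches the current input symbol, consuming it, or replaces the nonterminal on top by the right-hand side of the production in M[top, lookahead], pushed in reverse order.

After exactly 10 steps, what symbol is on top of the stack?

F

step 1: stack=$ S  input=false bool false bool false $  — expand S ::= false E
step 2: stack=$ E false  input=false bool false bool false $  — match false
step 3: stack=$ E  input=bool false bool false $  — expand E ::= K F
step 4: stack=$ F K  input=bool false bool false $  — expand K ::= λ
step 5: stack=$ F  input=bool false bool false $  — expand F ::= bool S
step 6: stack=$ S bool  input=bool false bool false $  — match bool
step 7: stack=$ S  input=false bool false $  — expand S ::= false E
step 8: stack=$ E false  input=false bool false $  — match false
step 9: stack=$ E  input=bool false $  — expand E ::= K F
step 10: stack=$ F K  input=bool false $  — expand K ::= λ
Stack after step 10: $ F (top = F).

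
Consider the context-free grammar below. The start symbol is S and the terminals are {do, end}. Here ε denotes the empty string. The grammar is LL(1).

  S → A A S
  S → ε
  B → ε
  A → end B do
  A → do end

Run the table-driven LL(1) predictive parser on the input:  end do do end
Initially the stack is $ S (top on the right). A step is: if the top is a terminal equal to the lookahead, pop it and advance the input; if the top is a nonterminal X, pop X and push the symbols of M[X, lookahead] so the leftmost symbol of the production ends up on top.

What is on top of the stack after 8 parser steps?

     Stack           Input            Action
  1  $ S             end do do end $  expand S → A A S
  2  $ S A A         end do do end $  expand A → end B do
  3  $ S A do B end  end do do end $  match end
  4  $ S A do B      do do end $      expand B → ε
  5  $ S A do        do do end $      match do
  6  $ S A           do end $         expand A → do end
  7  $ S end do      do end $         match do
  8  $ S end         end $            match end
Stack after step 8: $ S (top = S).

S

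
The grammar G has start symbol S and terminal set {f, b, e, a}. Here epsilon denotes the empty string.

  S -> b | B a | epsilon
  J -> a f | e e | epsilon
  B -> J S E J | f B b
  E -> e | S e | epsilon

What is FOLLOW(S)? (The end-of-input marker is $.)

{$, a, b, e, f}

FIRST(J): from J->a f we get {a}; from J->e e we get {e}; from J->epsilon we get {epsilon}. So FIRST(J) = {epsilon, a, e}.
FIRST(S): from S->b we get {b}; from S->B a we get {a, b, e, f}; from S->epsilon we get {epsilon}. So FIRST(S) = {epsilon, a, b, e, f}.
FIRST(E): from E->e we get {e}; from E->S e we get {a, b, e, f}; from E->epsilon we get {epsilon}. So FIRST(E) = {epsilon, a, b, e, f}.
FIRST(B): from B->J S E J we get {epsilon, a, b, e, f}; from B->f B b we get {f}. So FIRST(B) = {epsilon, a, b, e, f}.
FOLLOW(S) includes $ since S is the start symbol.
FOLLOW(B): in S->B a, B is followed by a with FIRST {a}; in B->f B b, B is followed by b with FIRST {b}. Thus FOLLOW(B) = {a, b}.
FOLLOW(S): in B->J S E J, S is followed by E J with FIRST {epsilon, a, b, e, f}; in B->J S E J, the suffix after S is nullable, so FOLLOW(S) ⊇ FOLLOW(B) = {a, b}; in E->S e, S is followed by e with FIRST {e}. Thus FOLLOW(S) = {$, a, b, e, f}.
FOLLOW(J): in B->J S E J (occurrence 1), J is followed by S E J with FIRST {epsilon, a, b, e, f}; in B->J S E J (occurrence 1), the suffix after J is nullable, so FOLLOW(J) ⊇ FOLLOW(B) = {a, b}; in B->J S E J (occurrence 2), the suffix after J is empty, so FOLLOW(J) ⊇ FOLLOW(B) = {a, b}. Thus FOLLOW(J) = {a, b, e, f}.
FOLLOW(E): in B->J S E J, E is followed by J with FIRST {epsilon, a, e}; in B->J S E J, the suffix after E is nullable, so FOLLOW(E) ⊇ FOLLOW(B) = {a, b}. Thus FOLLOW(E) = {a, b, e}.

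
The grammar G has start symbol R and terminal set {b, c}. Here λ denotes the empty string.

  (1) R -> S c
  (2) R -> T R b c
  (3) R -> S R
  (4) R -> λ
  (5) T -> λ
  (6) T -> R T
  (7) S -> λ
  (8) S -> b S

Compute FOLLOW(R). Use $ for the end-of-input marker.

{$, b, c}

FIRST(S) = {λ, b}
FIRST(R) = {λ, b, c}  (via S c, T R b c, S R)
FIRST(T) = {λ, b, c}  (via R T)
FOLLOW(R) includes $ since R is the start symbol.
FOLLOW(T): in R->T R b c, T is followed by R b c with FIRST {b, c}; in T->R T, the suffix after T is empty (adds nothing new). Thus FOLLOW(T) = {b, c}.
FOLLOW(R): in R->T R b c, R is followed by b c with FIRST {b}; in R->S R, the suffix after R is empty (adds nothing new); in T->R T, R is followed by T with FIRST {λ, b, c}; in T->R T, the suffix after R is nullable, so FOLLOW(R) ⊇ FOLLOW(T) = {b, c}. Thus FOLLOW(R) = {$, b, c}.
FOLLOW(S): in R->S c, S is followed by c with FIRST {c}; in R->S R, S is followed by R with FIRST {λ, b, c}; in R->S R, the suffix after S is nullable, so FOLLOW(S) ⊇ FOLLOW(R) = {$, b, c}; in S->b S, the suffix after S is empty (adds nothing new). Thus FOLLOW(S) = {$, b, c}.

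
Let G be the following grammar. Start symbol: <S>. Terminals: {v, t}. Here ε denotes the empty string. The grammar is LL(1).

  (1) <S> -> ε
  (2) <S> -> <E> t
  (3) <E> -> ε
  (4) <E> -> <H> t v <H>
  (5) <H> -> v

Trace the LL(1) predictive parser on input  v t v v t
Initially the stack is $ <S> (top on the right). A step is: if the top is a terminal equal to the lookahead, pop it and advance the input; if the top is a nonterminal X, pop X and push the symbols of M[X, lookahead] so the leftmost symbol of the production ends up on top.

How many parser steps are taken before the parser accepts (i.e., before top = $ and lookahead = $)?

9

step 1: stack=$ <S>  input=v t v v t $  — expand <S> -> <E> t
step 2: stack=$ t <E>  input=v t v v t $  — expand <E> -> <H> t v <H>
step 3: stack=$ t <H> v t <H>  input=v t v v t $  — expand <H> -> v
step 4: stack=$ t <H> v t v  input=v t v v t $  — match v
step 5: stack=$ t <H> v t  input=t v v t $  — match t
step 6: stack=$ t <H> v  input=v v t $  — match v
step 7: stack=$ t <H>  input=v t $  — expand <H> -> v
step 8: stack=$ t v  input=v t $  — match v
step 9: stack=$ t  input=t $  — match t
Accept reached after 9 steps.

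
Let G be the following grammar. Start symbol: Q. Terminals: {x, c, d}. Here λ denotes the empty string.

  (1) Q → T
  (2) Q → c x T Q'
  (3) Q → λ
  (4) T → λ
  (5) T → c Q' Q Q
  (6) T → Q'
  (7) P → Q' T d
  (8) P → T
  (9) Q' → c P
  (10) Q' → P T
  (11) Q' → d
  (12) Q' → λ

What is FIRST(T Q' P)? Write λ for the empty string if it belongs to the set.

FIRST(Q): from Q→T we get {λ, c, d}; from Q→c x T Q' we get {c}; from Q→λ we get {λ}. So FIRST(Q) = {λ, c, d}.
FIRST(T): from T→λ we get {λ}; from T→c Q' Q Q we get {c}; from T→Q' we get {λ, c, d}. So FIRST(T) = {λ, c, d}.
FIRST(P): from P→Q' T d we get {c, d}; from P→T we get {λ, c, d}. So FIRST(P) = {λ, c, d}.
FIRST(Q'): from Q'→c P we get {c}; from Q'→P T we get {λ, c, d}; from Q'→d we get {d}; from Q'→λ we get {λ}. So FIRST(Q') = {λ, c, d}.
FIRST(T Q' P): take FIRST of each symbol in turn, carrying on past any symbol whose FIRST contains λ; result {λ, c, d}.

{λ, c, d}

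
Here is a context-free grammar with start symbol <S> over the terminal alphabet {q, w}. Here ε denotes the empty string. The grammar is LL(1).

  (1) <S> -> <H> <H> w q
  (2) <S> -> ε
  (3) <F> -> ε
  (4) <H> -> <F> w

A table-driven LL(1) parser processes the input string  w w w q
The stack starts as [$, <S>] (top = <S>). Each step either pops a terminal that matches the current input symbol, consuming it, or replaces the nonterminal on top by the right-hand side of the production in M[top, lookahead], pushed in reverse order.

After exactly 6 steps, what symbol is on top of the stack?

w

step 1: stack=$ <S>  input=w w w q $  — expand <S> -> <H> <H> w q
step 2: stack=$ q w <H> <H>  input=w w w q $  — expand <H> -> <F> w
step 3: stack=$ q w <H> w <F>  input=w w w q $  — expand <F> -> ε
step 4: stack=$ q w <H> w  input=w w w q $  — match w
step 5: stack=$ q w <H>  input=w w q $  — expand <H> -> <F> w
step 6: stack=$ q w w <F>  input=w w q $  — expand <F> -> ε
Stack after step 6: $ q w w (top = w).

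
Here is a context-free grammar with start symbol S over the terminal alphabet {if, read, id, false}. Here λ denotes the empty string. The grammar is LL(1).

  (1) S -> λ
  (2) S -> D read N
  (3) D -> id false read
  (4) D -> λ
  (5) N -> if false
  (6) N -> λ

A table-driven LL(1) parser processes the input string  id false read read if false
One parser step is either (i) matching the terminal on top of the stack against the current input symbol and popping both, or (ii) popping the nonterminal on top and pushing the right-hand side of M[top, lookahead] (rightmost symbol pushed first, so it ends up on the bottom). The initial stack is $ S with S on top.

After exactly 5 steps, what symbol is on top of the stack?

read

     Stack                   Input                          Action
  1  $ S                     id false read read if false $  expand S -> D read N
  2  $ N read D              id false read read if false $  expand D -> id false read
  3  $ N read read false id  id false read read if false $  match id
  4  $ N read read false     false read read if false $     match false
  5  $ N read read           read read if false $           match read
Stack after step 5: $ N read (top = read).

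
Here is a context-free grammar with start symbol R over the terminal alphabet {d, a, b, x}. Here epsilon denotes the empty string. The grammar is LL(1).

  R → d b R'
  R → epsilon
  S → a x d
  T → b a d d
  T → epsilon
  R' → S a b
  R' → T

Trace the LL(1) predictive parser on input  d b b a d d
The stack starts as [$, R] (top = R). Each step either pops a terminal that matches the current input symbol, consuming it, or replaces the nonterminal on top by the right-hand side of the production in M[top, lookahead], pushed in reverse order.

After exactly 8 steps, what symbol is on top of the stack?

d

step 1: stack=$ R  input=d b b a d d $  — expand R → d b R'
step 2: stack=$ R' b d  input=d b b a d d $  — match d
step 3: stack=$ R' b  input=b b a d d $  — match b
step 4: stack=$ R'  input=b a d d $  — expand R' → T
step 5: stack=$ T  input=b a d d $  — expand T → b a d d
step 6: stack=$ d d a b  input=b a d d $  — match b
step 7: stack=$ d d a  input=a d d $  — match a
step 8: stack=$ d d  input=d d $  — match d
Stack after step 8: $ d (top = d).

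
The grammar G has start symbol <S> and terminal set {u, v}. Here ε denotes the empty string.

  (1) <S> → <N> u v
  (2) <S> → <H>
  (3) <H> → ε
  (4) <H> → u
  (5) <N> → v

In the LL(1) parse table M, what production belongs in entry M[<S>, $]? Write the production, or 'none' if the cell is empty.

FIRST(<H>) = {ε, u}
FIRST(<N>) = {v}
FIRST(<S>) = {ε, u, v}  (via <N> u v, <H>)
FOLLOW(<S>) includes $ since <S> is the start symbol.
FOLLOW(<S>): <S> appears on no right-hand side. Thus FOLLOW(<S>) = {$}.
For <S> → <N> u v: FIRST(<N> u v) = {v}, so it goes in M[<S>, t] for t ∈ {v}.
For <S> → <H>: FIRST(<H>) = {ε, u}, so it goes in M[<S>, t] for t ∈ {u}; since ε ∈ FIRST, also for every t ∈ FOLLOW(<S>) = {$}.

<S> → <H>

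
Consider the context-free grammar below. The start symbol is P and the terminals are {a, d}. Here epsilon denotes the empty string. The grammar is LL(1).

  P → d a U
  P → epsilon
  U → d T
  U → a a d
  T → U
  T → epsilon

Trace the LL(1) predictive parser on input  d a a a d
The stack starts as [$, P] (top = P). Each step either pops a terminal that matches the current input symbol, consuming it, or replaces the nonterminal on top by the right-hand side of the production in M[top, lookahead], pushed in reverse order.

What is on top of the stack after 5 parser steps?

a

step 1: stack=$ P  input=d a a a d $  — expand P → d a U
step 2: stack=$ U a d  input=d a a a d $  — match d
step 3: stack=$ U a  input=a a a d $  — match a
step 4: stack=$ U  input=a a d $  — expand U → a a d
step 5: stack=$ d a a  input=a a d $  — match a
Stack after step 5: $ d a (top = a).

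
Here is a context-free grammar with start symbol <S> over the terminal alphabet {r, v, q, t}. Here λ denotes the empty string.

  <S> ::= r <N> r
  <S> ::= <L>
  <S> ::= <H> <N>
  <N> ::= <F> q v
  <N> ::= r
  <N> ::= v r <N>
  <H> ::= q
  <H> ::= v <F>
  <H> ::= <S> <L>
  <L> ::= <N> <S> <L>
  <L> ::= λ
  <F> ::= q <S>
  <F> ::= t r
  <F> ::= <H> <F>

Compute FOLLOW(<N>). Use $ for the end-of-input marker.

{$, q, r, t, v}

FIRST(<S>): from <S>::=r <N> r we get {r}; from <S>::=<L> we get {λ, q, r, t, v}; from <S>::=<H> <N> we get {q, r, t, v}. So FIRST(<S>) = {λ, q, r, t, v}.
FIRST(<N>): from <N>::=<F> q v we get {q, r, t, v}; from <N>::=r we get {r}; from <N>::=v r <N> we get {v}. So FIRST(<N>) = {q, r, t, v}.
FIRST(<L>): from <L>::=<N> <S> <L> we get {q, r, t, v}; from <L>::=λ we get {λ}. So FIRST(<L>) = {λ, q, r, t, v}.
FIRST(<H>): from <H>::=q we get {q}; from <H>::=v <F> we get {v}; from <H>::=<S> <L> we get {λ, q, r, t, v}. So FIRST(<H>) = {λ, q, r, t, v}.
FIRST(<F>): from <F>::=q <S> we get {q}; from <F>::=t r we get {t}; from <F>::=<H> <F> we get {q, r, t, v}. So FIRST(<F>) = {q, r, t, v}.
FOLLOW(<S>) includes $ since <S> is the start symbol.
FOLLOW(<H>): in <S>::=<H> <N>, <H> is followed by <N> with FIRST {q, r, t, v}; in <F>::=<H> <F>, <H> is followed by <F> with FIRST {q, r, t, v}. Thus FOLLOW(<H>) = {q, r, t, v}.
FOLLOW(<F>): in <N>::=<F> q v, <F> is followed by q v with FIRST {q}; in <H>::=v <F>, the suffix after <F> is empty, so FOLLOW(<F>) ⊇ FOLLOW(<H>) = {q, r, t, v}; in <F>::=<H> <F>, the suffix after <F> is empty (adds nothing new). Thus FOLLOW(<F>) = {q, r, t, v}.
FOLLOW(<S>): in <H>::=<S> <L>, <S> is followed by <L> with FIRST {λ, q, r, t, v}; in <H>::=<S> <L>, the suffix after <S> is nullable, so FOLLOW(<S>) ⊇ FOLLOW(<H>) = {q, r, t, v}; in <L>::=<N> <S> <L>, <S> is followed by <L> with FIRST {λ, q, r, t, v}; in <L>::=<N> <S> <L>, the suffix after <S> is nullable, so FOLLOW(<S>) ⊇ FOLLOW(<L>) = {$, q, r, t, v}; in <F>::=q <S>, the suffix after <S> is empty, so FOLLOW(<S>) ⊇ FOLLOW(<F>) = {q, r, t, v}. Thus FOLLOW(<S>) = {$, q, r, t, v}.
FOLLOW(<L>): in <S>::=<L>, the suffix after <L> is empty, so FOLLOW(<L>) ⊇ FOLLOW(<S>) = {$, q, r, t, v}; in <H>::=<S> <L>, the suffix after <L> is empty, so FOLLOW(<L>) ⊇ FOLLOW(<H>) = {q, r, t, v}; in <L>::=<N> <S> <L>, the suffix after <L> is empty (adds nothing new). Thus FOLLOW(<L>) = {$, q, r, t, v}.
FOLLOW(<N>): in <S>::=r <N> r, <N> is followed by r with FIRST {r}; in <S>::=<H> <N>, the suffix after <N> is empty, so FOLLOW(<N>) ⊇ FOLLOW(<S>) = {$, q, r, t, v}; in <N>::=v r <N>, the suffix after <N> is empty (adds nothing new); in <L>::=<N> <S> <L>, <N> is followed by <S> <L> with FIRST {λ, q, r, t, v}; in <L>::=<N> <S> <L>, the suffix after <N> is nullable, so FOLLOW(<N>) ⊇ FOLLOW(<L>) = {$, q, r, t, v}. Thus FOLLOW(<N>) = {$, q, r, t, v}.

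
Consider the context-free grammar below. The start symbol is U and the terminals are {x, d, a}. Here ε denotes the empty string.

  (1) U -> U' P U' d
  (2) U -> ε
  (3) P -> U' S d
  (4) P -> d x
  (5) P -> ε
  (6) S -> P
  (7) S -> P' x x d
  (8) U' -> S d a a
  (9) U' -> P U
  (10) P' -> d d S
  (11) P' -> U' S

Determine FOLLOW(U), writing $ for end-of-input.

{$, d, x}

FIRST(U) = {ε, d, x}  (via U' P U' d)
FIRST(P) = {ε, d, x}  (via U' S d)
FIRST(S) = {ε, d, x}  (via P, P' x x d)
FIRST(U') = {ε, d, x}  (via S d a a, P U)
FIRST(P') = {ε, d, x}  (via U' S)
FOLLOW(U) includes $ since U is the start symbol.
FOLLOW(P'): in S->P' x x d, P' is followed by x x d with FIRST {x}. Thus FOLLOW(P') = {x}.
FOLLOW(S): in P->U' S d, S is followed by d with FIRST {d}; in U'->S d a a, S is followed by d a a with FIRST {d}; in P'->d d S, the suffix after S is empty, so FOLLOW(S) ⊇ FOLLOW(P') = {x}; in P'->U' S, the suffix after S is empty, so FOLLOW(S) ⊇ FOLLOW(P') = {x}. Thus FOLLOW(S) = {d, x}.
FOLLOW(U'): in U->U' P U' d (occurrence 1), U' is followed by P U' d with FIRST {d, x}; in U->U' P U' d (occurrence 2), U' is followed by d with FIRST {d}; in P->U' S d, U' is followed by S d with FIRST {d, x}; in P'->U' S, U' is followed by S with FIRST {ε, d, x}; in P'->U' S, the suffix after U' is nullable, so FOLLOW(U') ⊇ FOLLOW(P') = {x}. Thus FOLLOW(U') = {d, x}.
FOLLOW(U): in U'->P U, the suffix after U is empty, so FOLLOW(U) ⊇ FOLLOW(U') = {d, x}. Thus FOLLOW(U) = {$, d, x}.
FOLLOW(P): in U->U' P U' d, P is followed by U' d with FIRST {d, x}; in S->P, the suffix after P is empty, so FOLLOW(P) ⊇ FOLLOW(S) = {d, x}; in U'->P U, P is followed by U with FIRST {ε, d, x}; in U'->P U, the suffix after P is nullable, so FOLLOW(P) ⊇ FOLLOW(U') = {d, x}. Thus FOLLOW(P) = {d, x}.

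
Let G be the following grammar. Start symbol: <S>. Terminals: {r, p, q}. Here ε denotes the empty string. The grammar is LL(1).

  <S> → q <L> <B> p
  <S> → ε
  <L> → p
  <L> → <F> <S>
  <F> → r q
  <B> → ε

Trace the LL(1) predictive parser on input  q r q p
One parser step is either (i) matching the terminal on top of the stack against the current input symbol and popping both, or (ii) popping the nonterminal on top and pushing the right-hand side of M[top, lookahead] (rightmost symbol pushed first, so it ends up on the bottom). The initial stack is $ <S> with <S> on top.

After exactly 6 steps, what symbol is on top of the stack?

<S>

step 1: stack=$ <S>  input=q r q p $  — expand <S> → q <L> <B> p
step 2: stack=$ p <B> <L> q  input=q r q p $  — match q
step 3: stack=$ p <B> <L>  input=r q p $  — expand <L> → <F> <S>
step 4: stack=$ p <B> <S> <F>  input=r q p $  — expand <F> → r q
step 5: stack=$ p <B> <S> q r  input=r q p $  — match r
step 6: stack=$ p <B> <S> q  input=q p $  — match q
Stack after step 6: $ p <B> <S> (top = <S>).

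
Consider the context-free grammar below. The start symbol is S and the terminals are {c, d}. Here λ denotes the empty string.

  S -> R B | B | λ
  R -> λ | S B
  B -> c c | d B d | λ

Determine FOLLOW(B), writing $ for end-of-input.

FIRST(B): from B->c c we get {c}; from B->d B d we get {d}; from B->λ we get {λ}. So FIRST(B) = {λ, c, d}.
FIRST(S): from S->R B we get {λ, c, d}; from S->B we get {λ, c, d}; from S->λ we get {λ}. So FIRST(S) = {λ, c, d}.
FIRST(R): from R->λ we get {λ}; from R->S B we get {λ, c, d}. So FIRST(R) = {λ, c, d}.
FOLLOW(S) includes $ since S is the start symbol.
FOLLOW(S): in R->S B, S is followed by B with FIRST {λ, c, d}; in R->S B, the suffix after S is nullable, so FOLLOW(S) ⊇ FOLLOW(R) = {$, c, d}. Thus FOLLOW(S) = {$, c, d}.
FOLLOW(R): in S->R B, R is followed by B with FIRST {λ, c, d}; in S->R B, the suffix after R is nullable, so FOLLOW(R) ⊇ FOLLOW(S) = {$, c, d}. Thus FOLLOW(R) = {$, c, d}.
FOLLOW(B): in S->R B, the suffix after B is empty, so FOLLOW(B) ⊇ FOLLOW(S) = {$, c, d}; in S->B, the suffix after B is empty, so FOLLOW(B) ⊇ FOLLOW(S) = {$, c, d}; in R->S B, the suffix after B is empty, so FOLLOW(B) ⊇ FOLLOW(R) = {$, c, d}; in B->d B d, B is followed by d with FIRST {d}. Thus FOLLOW(B) = {$, c, d}.

{$, c, d}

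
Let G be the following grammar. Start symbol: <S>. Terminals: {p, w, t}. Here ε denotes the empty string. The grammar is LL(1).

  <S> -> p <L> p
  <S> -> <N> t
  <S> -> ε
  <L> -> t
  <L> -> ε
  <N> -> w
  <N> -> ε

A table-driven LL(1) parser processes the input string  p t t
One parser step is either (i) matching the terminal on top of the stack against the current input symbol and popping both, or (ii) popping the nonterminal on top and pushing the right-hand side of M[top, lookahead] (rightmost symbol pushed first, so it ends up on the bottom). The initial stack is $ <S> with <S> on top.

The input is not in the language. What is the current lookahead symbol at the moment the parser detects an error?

t

step 1: stack=$ <S>  input=p t t $  — expand <S> -> p <L> p
step 2: stack=$ p <L> p  input=p t t $  — match p
step 3: stack=$ p <L>  input=t t $  — expand <L> -> t
step 4: stack=$ p t  input=t t $  — match t
step 5: stack=$ p  input=t $  — error: top is terminal p but lookahead is t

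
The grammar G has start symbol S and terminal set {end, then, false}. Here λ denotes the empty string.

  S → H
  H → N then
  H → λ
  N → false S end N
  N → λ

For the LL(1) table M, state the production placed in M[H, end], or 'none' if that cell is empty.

FIRST(N): from N→false S end N we get {false}; from N→λ we get {λ}. So FIRST(N) = {λ, false}.
FIRST(H): from H→N then we get {false, then}; from H→λ we get {λ}. So FIRST(H) = {λ, false, then}.
FIRST(S): from S→H we get {λ, false, then}. So FIRST(S) = {λ, false, then}.
FOLLOW(S) includes $ since S is the start symbol.
FOLLOW(S): in N→false S end N, S is followed by end N with FIRST {end}. Thus FOLLOW(S) = {$, end}.
FOLLOW(H): in S→H, the suffix after H is empty, so FOLLOW(H) ⊇ FOLLOW(S) = {$, end}. Thus FOLLOW(H) = {$, end}.
For H → N then: FIRST(N then) = {false, then}, so it goes in M[H, t] for t ∈ {false, then}.
For H → λ: FIRST(λ) = {λ}, so it goes in M[H, t] for t ∈ {}; since λ ∈ FIRST, also for every t ∈ FOLLOW(H) = {$, end}.

H → λ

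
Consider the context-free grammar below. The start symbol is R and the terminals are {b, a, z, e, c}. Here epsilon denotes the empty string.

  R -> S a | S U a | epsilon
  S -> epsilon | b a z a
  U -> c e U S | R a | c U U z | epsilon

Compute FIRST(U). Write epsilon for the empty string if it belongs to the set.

FIRST(S): from S->epsilon we get {epsilon}; from S->b a z a we get {b}. So FIRST(S) = {epsilon, b}.
FIRST(R): from R->S a we get {a, b}; from R->S U a we get {a, b, c}; from R->epsilon we get {epsilon}. So FIRST(R) = {epsilon, a, b, c}.
FIRST(U): from U->c e U S we get {c}; from U->R a we get {a, b, c}; from U->c U U z we get {c}; from U->epsilon we get {epsilon}. So FIRST(U) = {epsilon, a, b, c}.

{epsilon, a, b, c}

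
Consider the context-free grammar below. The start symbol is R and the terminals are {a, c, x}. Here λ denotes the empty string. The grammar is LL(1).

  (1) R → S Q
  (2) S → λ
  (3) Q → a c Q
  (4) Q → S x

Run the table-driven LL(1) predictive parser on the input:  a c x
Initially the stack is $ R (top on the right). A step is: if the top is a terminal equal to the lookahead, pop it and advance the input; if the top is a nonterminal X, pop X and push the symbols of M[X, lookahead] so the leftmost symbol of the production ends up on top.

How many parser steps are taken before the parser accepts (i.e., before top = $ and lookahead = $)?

     Stack    Input    Action
  1  $ R      a c x $  expand R → S Q
  2  $ Q S    a c x $  expand S → λ
  3  $ Q      a c x $  expand Q → a c Q
  4  $ Q c a  a c x $  match a
  5  $ Q c    c x $    match c
  6  $ Q      x $      expand Q → S x
  7  $ x S    x $      expand S → λ
  8  $ x      x $      match x
Accept reached after 8 steps.

8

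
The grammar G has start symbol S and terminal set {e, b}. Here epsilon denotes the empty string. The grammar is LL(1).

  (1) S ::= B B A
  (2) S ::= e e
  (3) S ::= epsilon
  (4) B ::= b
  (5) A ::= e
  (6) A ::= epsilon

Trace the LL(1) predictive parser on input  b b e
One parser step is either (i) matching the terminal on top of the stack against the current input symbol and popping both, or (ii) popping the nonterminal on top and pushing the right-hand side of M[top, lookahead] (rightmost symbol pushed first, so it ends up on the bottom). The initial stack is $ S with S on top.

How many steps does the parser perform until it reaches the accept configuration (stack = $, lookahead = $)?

7

     Stack    Input    Action
  1  $ S      b b e $  expand S ::= B B A
  2  $ A B B  b b e $  expand B ::= b
  3  $ A B b  b b e $  match b
  4  $ A B    b e $    expand B ::= b
  5  $ A b    b e $    match b
  6  $ A      e $      expand A ::= e
  7  $ e      e $      match e
Accept reached after 7 steps.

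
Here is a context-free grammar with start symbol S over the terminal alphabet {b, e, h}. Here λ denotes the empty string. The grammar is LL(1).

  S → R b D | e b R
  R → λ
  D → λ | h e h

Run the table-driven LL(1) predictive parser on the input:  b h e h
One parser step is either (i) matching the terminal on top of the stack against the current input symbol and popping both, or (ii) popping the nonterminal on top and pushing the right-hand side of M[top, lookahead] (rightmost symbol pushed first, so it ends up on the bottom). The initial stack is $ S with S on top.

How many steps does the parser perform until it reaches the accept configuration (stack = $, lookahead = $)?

7

step 1: stack=$ S  input=b h e h $  — expand S → R b D
step 2: stack=$ D b R  input=b h e h $  — expand R → λ
step 3: stack=$ D b  input=b h e h $  — match b
step 4: stack=$ D  input=h e h $  — expand D → h e h
step 5: stack=$ h e h  input=h e h $  — match h
step 6: stack=$ h e  input=e h $  — match e
step 7: stack=$ h  input=h $  — match h
Accept reached after 7 steps.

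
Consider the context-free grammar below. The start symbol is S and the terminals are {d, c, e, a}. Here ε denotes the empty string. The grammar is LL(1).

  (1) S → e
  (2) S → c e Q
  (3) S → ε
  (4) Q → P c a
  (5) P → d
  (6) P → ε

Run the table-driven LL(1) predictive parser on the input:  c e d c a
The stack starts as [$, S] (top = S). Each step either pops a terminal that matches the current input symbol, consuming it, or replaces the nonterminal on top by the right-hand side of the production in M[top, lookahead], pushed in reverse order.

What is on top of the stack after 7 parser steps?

a

     Stack    Input        Action
  1  $ S      c e d c a $  expand S → c e Q
  2  $ Q e c  c e d c a $  match c
  3  $ Q e    e d c a $    match e
  4  $ Q      d c a $      expand Q → P c a
  5  $ a c P  d c a $      expand P → d
  6  $ a c d  d c a $      match d
  7  $ a c    c a $        match c
Stack after step 7: $ a (top = a).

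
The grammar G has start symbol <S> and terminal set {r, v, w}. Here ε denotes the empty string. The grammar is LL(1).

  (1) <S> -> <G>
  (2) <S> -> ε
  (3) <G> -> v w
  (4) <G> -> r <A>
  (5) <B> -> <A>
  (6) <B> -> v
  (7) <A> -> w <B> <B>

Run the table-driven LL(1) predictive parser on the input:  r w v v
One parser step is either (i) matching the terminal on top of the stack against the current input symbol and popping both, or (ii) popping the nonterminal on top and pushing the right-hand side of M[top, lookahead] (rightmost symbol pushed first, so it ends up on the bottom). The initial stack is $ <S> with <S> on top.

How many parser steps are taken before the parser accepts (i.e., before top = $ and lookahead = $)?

9

step 1: stack=$ <S>  input=r w v v $  — expand <S> -> <G>
step 2: stack=$ <G>  input=r w v v $  — expand <G> -> r <A>
step 3: stack=$ <A> r  input=r w v v $  — match r
step 4: stack=$ <A>  input=w v v $  — expand <A> -> w <B> <B>
step 5: stack=$ <B> <B> w  input=w v v $  — match w
step 6: stack=$ <B> <B>  input=v v $  — expand <B> -> v
step 7: stack=$ <B> v  input=v v $  — match v
step 8: stack=$ <B>  input=v $  — expand <B> -> v
step 9: stack=$ v  input=v $  — match v
Accept reached after 9 steps.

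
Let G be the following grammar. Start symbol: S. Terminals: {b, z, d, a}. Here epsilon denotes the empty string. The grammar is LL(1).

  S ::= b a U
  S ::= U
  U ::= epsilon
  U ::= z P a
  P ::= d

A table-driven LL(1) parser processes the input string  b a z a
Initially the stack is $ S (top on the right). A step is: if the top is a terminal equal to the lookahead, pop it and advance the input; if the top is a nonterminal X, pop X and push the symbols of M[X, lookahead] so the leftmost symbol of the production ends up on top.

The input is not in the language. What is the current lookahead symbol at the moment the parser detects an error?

a

     Stack    Input      Action
  1  $ S      b a z a $  expand S ::= b a U
  2  $ U a b  b a z a $  match b
  3  $ U a    a z a $    match a
  4  $ U      z a $      expand U ::= z P a
  5  $ a P z  z a $      match z
  6  $ a P    a $        error: M[P, a] is empty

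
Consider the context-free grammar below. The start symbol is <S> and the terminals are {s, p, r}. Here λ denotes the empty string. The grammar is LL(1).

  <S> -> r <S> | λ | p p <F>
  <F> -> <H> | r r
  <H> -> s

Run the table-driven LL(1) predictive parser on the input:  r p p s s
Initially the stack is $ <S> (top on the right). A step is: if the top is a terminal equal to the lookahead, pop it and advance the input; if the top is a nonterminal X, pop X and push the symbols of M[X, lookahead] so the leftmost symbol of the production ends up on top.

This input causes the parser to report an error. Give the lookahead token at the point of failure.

step 1: stack=$ <S>  input=r p p s s $  — expand <S> -> r <S>
step 2: stack=$ <S> r  input=r p p s s $  — match r
step 3: stack=$ <S>  input=p p s s $  — expand <S> -> p p <F>
step 4: stack=$ <F> p p  input=p p s s $  — match p
step 5: stack=$ <F> p  input=p s s $  — match p
step 6: stack=$ <F>  input=s s $  — expand <F> -> <H>
step 7: stack=$ <H>  input=s s $  — expand <H> -> s
step 8: stack=$ s  input=s s $  — match s
step 9: stack=$  input=s $  — error: stack empty but input remains

s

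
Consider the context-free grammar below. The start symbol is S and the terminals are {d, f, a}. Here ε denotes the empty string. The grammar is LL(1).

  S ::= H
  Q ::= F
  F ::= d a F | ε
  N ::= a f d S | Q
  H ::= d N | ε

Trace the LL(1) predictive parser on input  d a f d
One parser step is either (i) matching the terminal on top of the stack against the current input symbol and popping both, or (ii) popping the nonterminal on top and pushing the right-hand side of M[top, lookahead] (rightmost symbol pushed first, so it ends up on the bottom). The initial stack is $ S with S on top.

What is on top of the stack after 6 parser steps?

step 1: stack=$ S  input=d a f d $  — expand S ::= H
step 2: stack=$ H  input=d a f d $  — expand H ::= d N
step 3: stack=$ N d  input=d a f d $  — match d
step 4: stack=$ N  input=a f d $  — expand N ::= a f d S
step 5: stack=$ S d f a  input=a f d $  — match a
step 6: stack=$ S d f  input=f d $  — match f
Stack after step 6: $ S d (top = d).

d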